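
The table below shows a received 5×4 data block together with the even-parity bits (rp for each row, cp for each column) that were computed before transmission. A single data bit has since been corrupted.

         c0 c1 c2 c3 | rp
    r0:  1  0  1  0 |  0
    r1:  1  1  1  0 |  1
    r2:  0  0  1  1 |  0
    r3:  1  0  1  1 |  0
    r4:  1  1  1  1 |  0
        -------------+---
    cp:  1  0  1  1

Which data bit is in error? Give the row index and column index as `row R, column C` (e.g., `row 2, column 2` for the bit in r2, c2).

Recompute each row's even parity and compare to rp:
  r0: data parity 0, sent rp 0 → ok
  r1: data parity 1, sent rp 1 → ok
  r2: data parity 0, sent rp 0 → ok
  r3: data parity 1, sent rp 0 → mismatch
  r4: data parity 0, sent rp 0 → ok
Recompute each column's even parity and compare to cp:
  c0: data parity 0, sent cp 1 → mismatch
  c1: data parity 0, sent cp 0 → ok
  c2: data parity 1, sent cp 1 → ok
  c3: data parity 1, sent cp 1 → ok
Exactly one row (r3) and one column (c0) fail → the flipped bit is at their intersection.

row 3, column 0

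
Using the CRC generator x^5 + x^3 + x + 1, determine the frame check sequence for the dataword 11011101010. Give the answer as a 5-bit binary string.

Append 5 zeros: 1101110101000000. Divide by 101011 (XOR where the leading bit is 1):
  pos 0: 110111 XOR 101011 = 011100
  pos 1: 111000 XOR 101011 = 010011
  pos 2: 100111 XOR 101011 = 001100
  pos 4: 110001 XOR 101011 = 011010
  pos 5: 110100 XOR 101011 = 011111
  pos 6: 111110 XOR 101011 = 010101
  pos 7: 101010 XOR 101011 = 000001
Remainder (last 5 bits) = 01000. This is the CRC / FCS.

01000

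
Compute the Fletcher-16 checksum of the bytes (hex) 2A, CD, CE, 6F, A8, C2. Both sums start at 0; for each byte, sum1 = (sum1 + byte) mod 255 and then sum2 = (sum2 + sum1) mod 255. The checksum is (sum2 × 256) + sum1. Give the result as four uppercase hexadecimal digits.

Running sums (mod 255):
  after byte 0 (2A): sum1=42, sum2=42
  after byte 1 (CD): sum1=247, sum2=34
  after byte 2 (CE): sum1=198, sum2=232
  after byte 3 (6F): sum1=54, sum2=31
  after byte 4 (A8): sum1=222, sum2=253
  after byte 5 (C2): sum1=161, sum2=159
Checksum = sum2·256 + sum1 = 159·256 + 161 = 40865 = 0x9FA1.

9FA1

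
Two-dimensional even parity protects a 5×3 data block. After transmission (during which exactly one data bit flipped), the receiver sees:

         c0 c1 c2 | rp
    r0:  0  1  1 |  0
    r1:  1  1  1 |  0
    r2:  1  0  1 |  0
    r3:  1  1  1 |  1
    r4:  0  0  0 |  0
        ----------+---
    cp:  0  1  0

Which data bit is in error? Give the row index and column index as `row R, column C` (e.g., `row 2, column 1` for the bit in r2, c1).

Recompute each row's even parity and compare to rp:
  r0: data parity 0, sent rp 0 → ok
  r1: data parity 1, sent rp 0 → mismatch
  r2: data parity 0, sent rp 0 → ok
  r3: data parity 1, sent rp 1 → ok
  r4: data parity 0, sent rp 0 → ok
Recompute each column's even parity and compare to cp:
  c0: data parity 1, sent cp 0 → mismatch
  c1: data parity 1, sent cp 1 → ok
  c2: data parity 0, sent cp 0 → ok
Exactly one row (r1) and one column (c0) fail → the flipped bit is at their intersection.

row 1, column 0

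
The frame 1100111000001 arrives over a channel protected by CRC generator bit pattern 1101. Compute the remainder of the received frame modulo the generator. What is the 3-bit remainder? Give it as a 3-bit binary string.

Modulo-2 division of 1100111000001 by 1101:
  pos 0: 1100 XOR 1101 = 0001
  pos 3: 1111 XOR 1101 = 0010
  pos 5: 1000 XOR 1101 = 0101
  pos 6: 1010 XOR 1101 = 0111
  pos 7: 1110 XOR 1101 = 0011
  pos 9: 1101 XOR 1101 = 0000
Remainder = 000 (zero — the frame passes the CRC check).

000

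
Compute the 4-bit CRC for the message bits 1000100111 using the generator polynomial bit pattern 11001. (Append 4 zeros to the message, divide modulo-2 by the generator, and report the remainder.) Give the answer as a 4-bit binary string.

1110

Append 4 zeros: 10001001110000. Divide by 11001 (XOR where the leading bit is 1):
  pos 0: 10001 XOR 11001 = 01000
  pos 1: 10000 XOR 11001 = 01001
  pos 2: 10010 XOR 11001 = 01011
  pos 3: 10111 XOR 11001 = 01110
  pos 4: 11101 XOR 11001 = 00100
  pos 6: 10010 XOR 11001 = 01011
  pos 7: 10110 XOR 11001 = 01111
  pos 8: 11110 XOR 11001 = 00111
Remainder (last 4 bits) = 1110. This is the CRC / FCS.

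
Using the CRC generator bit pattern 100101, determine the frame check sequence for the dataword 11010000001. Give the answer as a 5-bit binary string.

01001

Append 5 zeros: 1101000000100000. Divide by 100101 (XOR where the leading bit is 1):
  pos 0: 110100 XOR 100101 = 010001
  pos 1: 100010 XOR 100101 = 000111
  pos 4: 111000 XOR 100101 = 011101
  pos 5: 111011 XOR 100101 = 011110
  pos 6: 111100 XOR 100101 = 011001
  pos 7: 110010 XOR 100101 = 010111
  pos 8: 101110 XOR 100101 = 001011
  pos 10: 101100 XOR 100101 = 001001
Remainder (last 5 bits) = 01001. This is the CRC / FCS.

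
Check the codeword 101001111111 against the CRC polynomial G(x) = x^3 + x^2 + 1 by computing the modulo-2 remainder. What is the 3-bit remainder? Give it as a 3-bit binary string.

011

Modulo-2 division of 101001111111 by 1101:
  pos 0: 1010 XOR 1101 = 0111
  pos 1: 1110 XOR 1101 = 0011
  pos 3: 1111 XOR 1101 = 0010
  pos 5: 1011 XOR 1101 = 0110
  pos 6: 1101 XOR 1101 = 0000
Remainder = 011 (nonzero — an error is detected).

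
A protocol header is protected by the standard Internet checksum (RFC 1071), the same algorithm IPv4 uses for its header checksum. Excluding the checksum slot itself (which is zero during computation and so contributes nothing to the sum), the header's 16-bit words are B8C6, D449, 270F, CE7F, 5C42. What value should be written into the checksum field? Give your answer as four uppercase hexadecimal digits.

211E

One's-complement addition (fold any carry out of bit 15 back into bit 0):
  0xB8C6 + 0xD449 = 0x18D0F → wrap carry → 0x8D10
  0x8D10 + 0x270F = 0x0B41F
  0xB41F + 0xCE7F = 0x1829E → wrap carry → 0x829F
  0x829F + 0x5C42 = 0x0DEE1
One's-complement sum = 0xDEE1.
Checksum = ~0xDEE1 & 0xFFFF = 0x211E.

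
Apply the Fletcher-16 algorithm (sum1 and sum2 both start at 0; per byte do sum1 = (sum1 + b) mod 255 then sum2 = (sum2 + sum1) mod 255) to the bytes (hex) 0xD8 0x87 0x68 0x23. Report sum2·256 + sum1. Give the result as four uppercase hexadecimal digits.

Running sums (mod 255):
  after byte 0 (0xD8): sum1=216, sum2=216
  after byte 1 (0x87): sum1=96, sum2=57
  after byte 2 (0x68): sum1=200, sum2=2
  after byte 3 (0x23): sum1=235, sum2=237
Checksum = sum2·256 + sum1 = 237·256 + 235 = 60907 = 0xEDEB.

EDEB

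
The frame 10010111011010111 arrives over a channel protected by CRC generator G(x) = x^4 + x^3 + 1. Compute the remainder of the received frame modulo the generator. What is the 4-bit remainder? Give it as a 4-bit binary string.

Modulo-2 division of 10010111011010111 by 11001:
  pos 0: 10010 XOR 11001 = 01011
  pos 1: 10111 XOR 11001 = 01110
  pos 2: 11101 XOR 11001 = 00100
  pos 4: 10010 XOR 11001 = 01011
  pos 5: 10111 XOR 11001 = 01110
  pos 6: 11101 XOR 11001 = 00100
  pos 8: 10001 XOR 11001 = 01000
  pos 9: 10000 XOR 11001 = 01001
  pos 10: 10011 XOR 11001 = 01010
  pos 11: 10101 XOR 11001 = 01100
  pos 12: 11001 XOR 11001 = 00000
Remainder = 0000 (zero — the frame passes the CRC check).

0000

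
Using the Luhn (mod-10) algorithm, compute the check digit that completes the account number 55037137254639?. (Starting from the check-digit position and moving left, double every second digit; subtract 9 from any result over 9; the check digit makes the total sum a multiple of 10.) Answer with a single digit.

9

Partial digits right→left: 9 3 6 4 5 2 7 3 1 7 3 0 5 5
Double every second digit counting from the check-digit position (so the 1st, 3rd, 5th, ... of the partial from the right).
  doubled (with −9 where >9): 9 3 1 5 2 6 1 → sum 27
  kept as-is: 3 4 2 3 7 0 5 → sum 24
Total = 27 + 24 = 51.
Check digit = (10 − (51 mod 10)) mod 10 = 9.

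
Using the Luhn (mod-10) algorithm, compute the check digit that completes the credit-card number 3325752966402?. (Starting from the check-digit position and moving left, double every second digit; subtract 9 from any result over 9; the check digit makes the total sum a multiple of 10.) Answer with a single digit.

8

Partial digits right→left: 2 0 4 6 6 9 2 5 7 5 2 3 3
Double every second digit counting from the check-digit position (so the 1st, 3rd, 5th, ... of the partial from the right).
  doubled (with −9 where >9): 4 8 3 4 5 4 6 → sum 34
  kept as-is: 0 6 9 5 5 3 → sum 28
Total = 34 + 28 = 62.
Check digit = (10 − (62 mod 10)) mod 10 = 8.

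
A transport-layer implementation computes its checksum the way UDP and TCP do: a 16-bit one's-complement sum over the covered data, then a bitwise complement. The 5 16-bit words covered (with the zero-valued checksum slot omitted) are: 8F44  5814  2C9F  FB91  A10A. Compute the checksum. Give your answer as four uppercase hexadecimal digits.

One's-complement addition (fold any carry out of bit 15 back into bit 0):
  0x8F44 + 0x5814 = 0x0E758
  0xE758 + 0x2C9F = 0x113F7 → wrap carry → 0x13F8
  0x13F8 + 0xFB91 = 0x10F89 → wrap carry → 0x0F8A
  0x0F8A + 0xA10A = 0x0B094
One's-complement sum = 0xB094.
Checksum = ~0xB094 & 0xFFFF = 0x4F6B.

4F6B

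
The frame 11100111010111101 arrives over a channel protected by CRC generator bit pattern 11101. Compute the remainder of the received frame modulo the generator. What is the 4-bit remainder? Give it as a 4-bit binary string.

Modulo-2 division of 11100111010111101 by 11101:
  pos 0: 11100 XOR 11101 = 00001
  pos 4: 11110 XOR 11101 = 00011
  pos 7: 11101 XOR 11101 = 00000
  pos 12: 11101 XOR 11101 = 00000
Remainder = 0000 (zero — the frame passes the CRC check).

0000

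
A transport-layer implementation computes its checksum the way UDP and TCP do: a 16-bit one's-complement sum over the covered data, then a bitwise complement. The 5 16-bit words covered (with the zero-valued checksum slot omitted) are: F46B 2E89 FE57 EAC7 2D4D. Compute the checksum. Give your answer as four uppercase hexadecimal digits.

One's-complement addition (fold any carry out of bit 15 back into bit 0):
  0xF46B + 0x2E89 = 0x122F4 → wrap carry → 0x22F5
  0x22F5 + 0xFE57 = 0x1214C → wrap carry → 0x214D
  0x214D + 0xEAC7 = 0x10C14 → wrap carry → 0x0C15
  0x0C15 + 0x2D4D = 0x03962
One's-complement sum = 0x3962.
Checksum = ~0x3962 & 0xFFFF = 0xC69D.

C69D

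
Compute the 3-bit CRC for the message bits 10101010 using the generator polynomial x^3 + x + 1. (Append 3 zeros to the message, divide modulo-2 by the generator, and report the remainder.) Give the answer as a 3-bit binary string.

Append 3 zeros: 10101010000. Divide by 1011 (XOR where the leading bit is 1):
  pos 0: 1010 XOR 1011 = 0001
  pos 3: 1101 XOR 1011 = 0110
  pos 4: 1100 XOR 1011 = 0111
  pos 5: 1110 XOR 1011 = 0101
  pos 6: 1010 XOR 1011 = 0001
Remainder (last 3 bits) = 010. This is the CRC / FCS.

010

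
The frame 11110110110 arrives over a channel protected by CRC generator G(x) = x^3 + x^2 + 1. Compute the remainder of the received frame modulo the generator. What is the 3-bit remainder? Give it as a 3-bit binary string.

Modulo-2 division of 11110110110 by 1101:
  pos 0: 1111 XOR 1101 = 0010
  pos 2: 1001 XOR 1101 = 0100
  pos 3: 1001 XOR 1101 = 0100
  pos 4: 1000 XOR 1101 = 0101
  pos 5: 1011 XOR 1101 = 0110
  pos 6: 1101 XOR 1101 = 0000
Remainder = 000 (zero — the frame passes the CRC check).

000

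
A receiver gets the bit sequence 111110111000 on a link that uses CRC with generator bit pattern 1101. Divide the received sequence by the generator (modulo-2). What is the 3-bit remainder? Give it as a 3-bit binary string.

100

Modulo-2 division of 111110111000 by 1101:
  pos 0: 1111 XOR 1101 = 0010
  pos 2: 1010 XOR 1101 = 0111
  pos 3: 1111 XOR 1101 = 0010
  pos 5: 1011 XOR 1101 = 0110
  pos 6: 1100 XOR 1101 = 0001
Remainder = 100 (nonzero — an error is detected).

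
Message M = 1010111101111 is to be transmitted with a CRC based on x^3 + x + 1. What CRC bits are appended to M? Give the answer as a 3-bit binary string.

Append 3 zeros: 1010111101111000. Divide by 1011 (XOR where the leading bit is 1):
  pos 0: 1010 XOR 1011 = 0001
  pos 3: 1111 XOR 1011 = 0100
  pos 4: 1001 XOR 1011 = 0010
  pos 6: 1001 XOR 1011 = 0010
  pos 8: 1011 XOR 1011 = 0000
  pos 12: 1000 XOR 1011 = 0011
Remainder (last 3 bits) = 011. This is the CRC / FCS.

011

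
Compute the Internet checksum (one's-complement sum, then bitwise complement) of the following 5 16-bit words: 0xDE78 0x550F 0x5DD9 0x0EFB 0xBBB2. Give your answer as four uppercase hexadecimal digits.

A3F0

One's-complement addition (fold any carry out of bit 15 back into bit 0):
  0xDE78 + 0x550F = 0x13387 → wrap carry → 0x3388
  0x3388 + 0x5DD9 = 0x09161
  0x9161 + 0x0EFB = 0x0A05C
  0xA05C + 0xBBB2 = 0x15C0E → wrap carry → 0x5C0F
One's-complement sum = 0x5C0F.
Checksum = ~0x5C0F & 0xFFFF = 0xA3F0.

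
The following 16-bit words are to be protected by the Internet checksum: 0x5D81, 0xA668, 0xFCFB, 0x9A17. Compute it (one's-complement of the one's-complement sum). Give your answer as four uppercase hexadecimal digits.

6502

One's-complement addition (fold any carry out of bit 15 back into bit 0):
  0x5D81 + 0xA668 = 0x103E9 → wrap carry → 0x03EA
  0x03EA + 0xFCFB = 0x100E5 → wrap carry → 0x00E6
  0x00E6 + 0x9A17 = 0x09AFD
One's-complement sum = 0x9AFD.
Checksum = ~0x9AFD & 0xFFFF = 0x6502.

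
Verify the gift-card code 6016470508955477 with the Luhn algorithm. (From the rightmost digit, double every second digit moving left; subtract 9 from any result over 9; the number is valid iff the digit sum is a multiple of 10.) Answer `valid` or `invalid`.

valid

From the right, keep odd positions and double even positions (subtract 9 from any doubled value over 9):
  doubled (positions 2,4,...): 5 1 9 0 0 8 2 3 → sum 28
  kept (positions 1,3,...): 7 4 5 8 5 7 6 0 → sum 42
Total = 70.
70 mod 10 = 0, so the number is valid.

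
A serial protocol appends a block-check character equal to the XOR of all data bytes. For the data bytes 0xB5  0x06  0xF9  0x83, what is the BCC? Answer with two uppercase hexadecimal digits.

XOR the bytes together:
  start with 0xB5
  0xB5 ⊕ 0x06 = 0xB3
  0xB3 ⊕ 0xF9 = 0x4A
  0x4A ⊕ 0x83 = 0xC9

C9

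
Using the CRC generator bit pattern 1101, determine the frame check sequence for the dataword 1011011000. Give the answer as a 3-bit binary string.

Append 3 zeros: 1011011000000. Divide by 1101 (XOR where the leading bit is 1):
  pos 0: 1011 XOR 1101 = 0110
  pos 1: 1100 XOR 1101 = 0001
  pos 4: 1110 XOR 1101 = 0011
  pos 6: 1100 XOR 1101 = 0001
  pos 9: 1000 XOR 1101 = 0101
Remainder (last 3 bits) = 101. This is the CRC / FCS.

101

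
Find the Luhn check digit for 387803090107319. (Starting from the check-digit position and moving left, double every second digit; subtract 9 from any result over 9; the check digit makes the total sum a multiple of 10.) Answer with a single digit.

Partial digits right→left: 9 1 3 7 0 1 0 9 0 3 0 8 7 8 3
Double every second digit counting from the check-digit position (so the 1st, 3rd, 5th, ... of the partial from the right).
  doubled (with −9 where >9): 9 6 0 0 0 0 5 6 → sum 26
  kept as-is: 1 7 1 9 3 8 8 → sum 37
Total = 26 + 37 = 63.
Check digit = (10 − (63 mod 10)) mod 10 = 7.

7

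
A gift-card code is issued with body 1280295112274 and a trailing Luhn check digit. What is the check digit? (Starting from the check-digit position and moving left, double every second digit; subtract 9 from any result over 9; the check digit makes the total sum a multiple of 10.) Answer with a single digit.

Partial digits right→left: 4 7 2 2 1 1 5 9 2 0 8 2 1
Double every second digit counting from the check-digit position (so the 1st, 3rd, 5th, ... of the partial from the right).
  doubled (with −9 where >9): 8 4 2 1 4 7 2 → sum 28
  kept as-is: 7 2 1 9 0 2 → sum 21
Total = 28 + 21 = 49.
Check digit = (10 − (49 mod 10)) mod 10 = 1.

1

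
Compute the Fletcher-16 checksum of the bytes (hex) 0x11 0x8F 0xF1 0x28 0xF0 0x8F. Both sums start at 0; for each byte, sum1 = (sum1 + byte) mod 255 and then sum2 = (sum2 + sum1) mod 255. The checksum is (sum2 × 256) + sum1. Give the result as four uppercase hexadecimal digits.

Running sums (mod 255):
  after byte 0 (0x11): sum1=17, sum2=17
  after byte 1 (0x8F): sum1=160, sum2=177
  after byte 2 (0xF1): sum1=146, sum2=68
  after byte 3 (0x28): sum1=186, sum2=254
  after byte 4 (0xF0): sum1=171, sum2=170
  after byte 5 (0x8F): sum1=59, sum2=229
Checksum = sum2·256 + sum1 = 229·256 + 59 = 58683 = 0xE53B.

E53B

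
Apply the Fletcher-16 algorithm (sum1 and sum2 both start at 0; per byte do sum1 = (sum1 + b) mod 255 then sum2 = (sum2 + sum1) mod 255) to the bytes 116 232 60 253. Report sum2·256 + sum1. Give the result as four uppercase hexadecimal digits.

Running sums (mod 255):
  after byte 0 (116): sum1=116, sum2=116
  after byte 1 (232): sum1=93, sum2=209
  after byte 2 (60): sum1=153, sum2=107
  after byte 3 (253): sum1=151, sum2=3
Checksum = sum2·256 + sum1 = 3·256 + 151 = 919 = 0x0397.

0397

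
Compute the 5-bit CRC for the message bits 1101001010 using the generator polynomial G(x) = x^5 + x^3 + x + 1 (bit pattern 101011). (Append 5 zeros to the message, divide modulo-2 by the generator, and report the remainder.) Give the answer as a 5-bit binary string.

Append 5 zeros: 110100101000000. Divide by 101011 (XOR where the leading bit is 1):
  pos 0: 110100 XOR 101011 = 011111
  pos 1: 111111 XOR 101011 = 010100
  pos 2: 101000 XOR 101011 = 000011
  pos 6: 111000 XOR 101011 = 010011
  pos 7: 100110 XOR 101011 = 001101
  pos 9: 110100 XOR 101011 = 011111
Remainder (last 5 bits) = 11111. This is the CRC / FCS.

11111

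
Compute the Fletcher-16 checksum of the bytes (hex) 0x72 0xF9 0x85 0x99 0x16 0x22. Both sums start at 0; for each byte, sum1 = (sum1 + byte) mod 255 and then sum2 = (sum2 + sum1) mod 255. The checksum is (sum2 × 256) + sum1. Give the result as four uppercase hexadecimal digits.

Running sums (mod 255):
  after byte 0 (0x72): sum1=114, sum2=114
  after byte 1 (0xF9): sum1=108, sum2=222
  after byte 2 (0x85): sum1=241, sum2=208
  after byte 3 (0x99): sum1=139, sum2=92
  after byte 4 (0x16): sum1=161, sum2=253
  after byte 5 (0x22): sum1=195, sum2=193
Checksum = sum2·256 + sum1 = 193·256 + 195 = 49603 = 0xC1C3.

C1C3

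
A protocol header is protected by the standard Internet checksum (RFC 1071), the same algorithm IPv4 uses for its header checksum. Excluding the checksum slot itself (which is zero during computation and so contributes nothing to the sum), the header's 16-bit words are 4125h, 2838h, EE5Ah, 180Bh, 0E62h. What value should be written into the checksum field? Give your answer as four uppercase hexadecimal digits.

81DA

One's-complement addition (fold any carry out of bit 15 back into bit 0):
  0x4125 + 0x2838 = 0x0695D
  0x695D + 0xEE5A = 0x157B7 → wrap carry → 0x57B8
  0x57B8 + 0x180B = 0x06FC3
  0x6FC3 + 0x0E62 = 0x07E25
One's-complement sum = 0x7E25.
Checksum = ~0x7E25 & 0xFFFF = 0x81DA.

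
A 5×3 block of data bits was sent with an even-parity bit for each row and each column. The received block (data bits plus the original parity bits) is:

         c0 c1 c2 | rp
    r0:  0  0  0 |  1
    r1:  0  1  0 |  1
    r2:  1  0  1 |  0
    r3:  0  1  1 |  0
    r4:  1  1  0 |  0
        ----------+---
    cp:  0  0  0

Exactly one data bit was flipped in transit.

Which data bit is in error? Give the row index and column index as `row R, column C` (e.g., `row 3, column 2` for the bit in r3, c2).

row 0, column 1

Recompute each row's even parity and compare to rp:
  r0: data parity 0, sent rp 1 → mismatch
  r1: data parity 1, sent rp 1 → ok
  r2: data parity 0, sent rp 0 → ok
  r3: data parity 0, sent rp 0 → ok
  r4: data parity 0, sent rp 0 → ok
Recompute each column's even parity and compare to cp:
  c0: data parity 0, sent cp 0 → ok
  c1: data parity 1, sent cp 0 → mismatch
  c2: data parity 0, sent cp 0 → ok
Exactly one row (r0) and one column (c1) fail → the flipped bit is at their intersection.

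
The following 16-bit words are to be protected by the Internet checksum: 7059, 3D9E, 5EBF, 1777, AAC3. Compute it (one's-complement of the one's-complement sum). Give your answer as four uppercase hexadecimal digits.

One's-complement addition (fold any carry out of bit 15 back into bit 0):
  0x7059 + 0x3D9E = 0x0ADF7
  0xADF7 + 0x5EBF = 0x10CB6 → wrap carry → 0x0CB7
  0x0CB7 + 0x1777 = 0x0242E
  0x242E + 0xAAC3 = 0x0CEF1
One's-complement sum = 0xCEF1.
Checksum = ~0xCEF1 & 0xFFFF = 0x310E.

310E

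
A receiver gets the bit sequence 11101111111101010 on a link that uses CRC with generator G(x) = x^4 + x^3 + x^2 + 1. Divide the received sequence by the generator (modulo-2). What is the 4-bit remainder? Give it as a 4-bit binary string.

0001

Modulo-2 division of 11101111111101010 by 11101:
  pos 0: 11101 XOR 11101 = 00000
  pos 5: 11111 XOR 11101 = 00010
  pos 8: 10110 XOR 11101 = 01011
  pos 9: 10111 XOR 11101 = 01010
  pos 10: 10100 XOR 11101 = 01001
  pos 11: 10011 XOR 11101 = 01110
  pos 12: 11100 XOR 11101 = 00001
Remainder = 0001 (nonzero — an error is detected).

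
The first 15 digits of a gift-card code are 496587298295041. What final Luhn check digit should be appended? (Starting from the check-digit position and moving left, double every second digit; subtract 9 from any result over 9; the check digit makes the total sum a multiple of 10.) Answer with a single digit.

Partial digits right→left: 1 4 0 5 9 2 8 9 2 7 8 5 6 9 4
Double every second digit counting from the check-digit position (so the 1st, 3rd, 5th, ... of the partial from the right).
  doubled (with −9 where >9): 2 0 9 7 4 7 3 8 → sum 40
  kept as-is: 4 5 2 9 7 5 9 → sum 41
Total = 40 + 41 = 81.
Check digit = (10 − (81 mod 10)) mod 10 = 9.

9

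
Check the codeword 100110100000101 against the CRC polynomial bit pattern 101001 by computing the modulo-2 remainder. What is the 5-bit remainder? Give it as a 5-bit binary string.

Modulo-2 division of 100110100000101 by 101001:
  pos 0: 100110 XOR 101001 = 001111
  pos 2: 111110 XOR 101001 = 010111
  pos 3: 101110 XOR 101001 = 000111
  pos 6: 111000 XOR 101001 = 010001
  pos 7: 100011 XOR 101001 = 001010
  pos 9: 101001 XOR 101001 = 000000
Remainder = 00000 (zero — the frame passes the CRC check).

00000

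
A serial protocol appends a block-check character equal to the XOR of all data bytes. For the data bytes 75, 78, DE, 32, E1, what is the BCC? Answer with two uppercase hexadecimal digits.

XOR the bytes together:
  start with 0x75
  0x75 ⊕ 0x78 = 0x0D
  0x0D ⊕ 0xDE = 0xD3
  0xD3 ⊕ 0x32 = 0xE1
  0xE1 ⊕ 0xE1 = 0x00

00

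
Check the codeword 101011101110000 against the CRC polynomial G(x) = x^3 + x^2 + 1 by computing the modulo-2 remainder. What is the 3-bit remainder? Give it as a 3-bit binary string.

Modulo-2 division of 101011101110000 by 1101:
  pos 0: 1010 XOR 1101 = 0111
  pos 1: 1111 XOR 1101 = 0010
  pos 3: 1011 XOR 1101 = 0110
  pos 4: 1100 XOR 1101 = 0001
  pos 7: 1111 XOR 1101 = 0010
  pos 9: 1000 XOR 1101 = 0101
  pos 10: 1010 XOR 1101 = 0111
  pos 11: 1110 XOR 1101 = 0011
Remainder = 011 (nonzero — an error is detected).

011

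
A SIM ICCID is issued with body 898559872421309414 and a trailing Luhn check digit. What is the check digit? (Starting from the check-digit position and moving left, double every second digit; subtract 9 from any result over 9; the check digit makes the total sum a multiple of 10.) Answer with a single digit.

4

Partial digits right→left: 4 1 4 9 0 3 1 2 4 2 7 8 9 5 5 8 9 8
Double every second digit counting from the check-digit position (so the 1st, 3rd, 5th, ... of the partial from the right).
  doubled (with −9 where >9): 8 8 0 2 8 5 9 1 9 → sum 50
  kept as-is: 1 9 3 2 2 8 5 8 8 → sum 46
Total = 50 + 46 = 96.
Check digit = (10 − (96 mod 10)) mod 10 = 4.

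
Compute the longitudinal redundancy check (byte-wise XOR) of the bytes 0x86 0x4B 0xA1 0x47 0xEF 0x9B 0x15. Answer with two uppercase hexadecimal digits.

XOR the bytes together:
  start with 0x86
  0x86 ⊕ 0x4B = 0xCD
  0xCD ⊕ 0xA1 = 0x6C
  0x6C ⊕ 0x47 = 0x2B
  0x2B ⊕ 0xEF = 0xC4
  0xC4 ⊕ 0x9B = 0x5F
  0x5F ⊕ 0x15 = 0x4A

4A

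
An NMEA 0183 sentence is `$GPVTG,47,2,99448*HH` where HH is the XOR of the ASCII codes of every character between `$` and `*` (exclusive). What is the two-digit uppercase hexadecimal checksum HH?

77

XOR the ASCII codes of the payload characters:
  'G' = 0x47 → acc = 0x47
  'P' = 0x50 → acc = 0x17
  'V' = 0x56 → acc = 0x41
  'T' = 0x54 → acc = 0x15
  'G' = 0x47 → acc = 0x52
  ',' = 0x2C → acc = 0x7E
  '4' = 0x34 → acc = 0x4A
  '7' = 0x37 → acc = 0x7D
  ',' = 0x2C → acc = 0x51
  '2' = 0x32 → acc = 0x63
  ',' = 0x2C → acc = 0x4F
  '9' = 0x39 → acc = 0x76
  '9' = 0x39 → acc = 0x4F
  '4' = 0x34 → acc = 0x7B
  '4' = 0x34 → acc = 0x4F
  '8' = 0x38 → acc = 0x77
Checksum = 0x77.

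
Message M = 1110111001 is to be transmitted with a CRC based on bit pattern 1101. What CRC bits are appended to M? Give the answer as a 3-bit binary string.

Append 3 zeros: 1110111001000. Divide by 1101 (XOR where the leading bit is 1):
  pos 0: 1110 XOR 1101 = 0011
  pos 2: 1111 XOR 1101 = 0010
  pos 4: 1010 XOR 1101 = 0111
  pos 5: 1110 XOR 1101 = 0011
  pos 7: 1110 XOR 1101 = 0011
  pos 9: 1100 XOR 1101 = 0001
Remainder (last 3 bits) = 001. This is the CRC / FCS.

001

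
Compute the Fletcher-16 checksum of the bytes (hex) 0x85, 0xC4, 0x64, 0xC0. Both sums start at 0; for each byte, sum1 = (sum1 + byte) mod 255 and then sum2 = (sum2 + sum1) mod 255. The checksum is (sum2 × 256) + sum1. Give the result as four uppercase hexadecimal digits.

ED6F

Running sums (mod 255):
  after byte 0 (0x85): sum1=133, sum2=133
  after byte 1 (0xC4): sum1=74, sum2=207
  after byte 2 (0x64): sum1=174, sum2=126
  after byte 3 (0xC0): sum1=111, sum2=237
Checksum = sum2·256 + sum1 = 237·256 + 111 = 60783 = 0xED6F.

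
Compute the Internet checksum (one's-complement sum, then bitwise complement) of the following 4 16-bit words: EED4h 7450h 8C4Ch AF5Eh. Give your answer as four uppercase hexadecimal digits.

One's-complement addition (fold any carry out of bit 15 back into bit 0):
  0xEED4 + 0x7450 = 0x16324 → wrap carry → 0x6325
  0x6325 + 0x8C4C = 0x0EF71
  0xEF71 + 0xAF5E = 0x19ECF → wrap carry → 0x9ED0
One's-complement sum = 0x9ED0.
Checksum = ~0x9ED0 & 0xFFFF = 0x612F.

612F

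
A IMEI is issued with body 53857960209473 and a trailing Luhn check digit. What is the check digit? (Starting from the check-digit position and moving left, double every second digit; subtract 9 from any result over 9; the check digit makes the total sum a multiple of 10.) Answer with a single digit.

6

Partial digits right→left: 3 7 4 9 0 2 0 6 9 7 5 8 3 5
Double every second digit counting from the check-digit position (so the 1st, 3rd, 5th, ... of the partial from the right).
  doubled (with −9 where >9): 6 8 0 0 9 1 6 → sum 30
  kept as-is: 7 9 2 6 7 8 5 → sum 44
Total = 30 + 44 = 74.
Check digit = (10 − (74 mod 10)) mod 10 = 6.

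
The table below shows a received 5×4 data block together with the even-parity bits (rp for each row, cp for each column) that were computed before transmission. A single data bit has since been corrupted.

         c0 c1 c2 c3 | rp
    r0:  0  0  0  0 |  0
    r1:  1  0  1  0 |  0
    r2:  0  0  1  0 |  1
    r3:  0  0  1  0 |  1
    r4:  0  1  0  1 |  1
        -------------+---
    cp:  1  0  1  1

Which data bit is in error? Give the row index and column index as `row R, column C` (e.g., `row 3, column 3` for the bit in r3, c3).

row 4, column 1

Recompute each row's even parity and compare to rp:
  r0: data parity 0, sent rp 0 → ok
  r1: data parity 0, sent rp 0 → ok
  r2: data parity 1, sent rp 1 → ok
  r3: data parity 1, sent rp 1 → ok
  r4: data parity 0, sent rp 1 → mismatch
Recompute each column's even parity and compare to cp:
  c0: data parity 1, sent cp 1 → ok
  c1: data parity 1, sent cp 0 → mismatch
  c2: data parity 1, sent cp 1 → ok
  c3: data parity 1, sent cp 1 → ok
Exactly one row (r4) and one column (c1) fail → the flipped bit is at their intersection.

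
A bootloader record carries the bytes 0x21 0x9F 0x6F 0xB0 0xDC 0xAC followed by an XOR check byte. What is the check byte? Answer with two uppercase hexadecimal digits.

XOR the bytes together:
  start with 0x21
  0x21 ⊕ 0x9F = 0xBE
  0xBE ⊕ 0x6F = 0xD1
  0xD1 ⊕ 0xB0 = 0x61
  0x61 ⊕ 0xDC = 0xBD
  0xBD ⊕ 0xAC = 0x11

11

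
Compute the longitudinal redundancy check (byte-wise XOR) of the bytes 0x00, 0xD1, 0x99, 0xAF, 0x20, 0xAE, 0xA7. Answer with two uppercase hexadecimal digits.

XOR the bytes together:
  start with 0x00
  0x00 ⊕ 0xD1 = 0xD1
  0xD1 ⊕ 0x99 = 0x48
  0x48 ⊕ 0xAF = 0xE7
  0xE7 ⊕ 0x20 = 0xC7
  0xC7 ⊕ 0xAE = 0x69
  0x69 ⊕ 0xA7 = 0xCE

CE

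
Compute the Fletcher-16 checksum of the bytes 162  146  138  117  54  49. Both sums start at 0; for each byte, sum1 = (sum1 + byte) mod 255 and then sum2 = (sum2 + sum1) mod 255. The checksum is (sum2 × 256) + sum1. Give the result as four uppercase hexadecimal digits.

D49C

Running sums (mod 255):
  after byte 0 (162): sum1=162, sum2=162
  after byte 1 (146): sum1=53, sum2=215
  after byte 2 (138): sum1=191, sum2=151
  after byte 3 (117): sum1=53, sum2=204
  after byte 4 (54): sum1=107, sum2=56
  after byte 5 (49): sum1=156, sum2=212
Checksum = sum2·256 + sum1 = 212·256 + 156 = 54428 = 0xD49C.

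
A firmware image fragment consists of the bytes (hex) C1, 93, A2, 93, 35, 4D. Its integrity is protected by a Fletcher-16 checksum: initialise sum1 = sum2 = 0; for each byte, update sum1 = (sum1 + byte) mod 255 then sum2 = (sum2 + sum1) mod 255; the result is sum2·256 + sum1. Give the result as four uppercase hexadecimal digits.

Running sums (mod 255):
  after byte 0 (C1): sum1=193, sum2=193
  after byte 1 (93): sum1=85, sum2=23
  after byte 2 (A2): sum1=247, sum2=15
  after byte 3 (93): sum1=139, sum2=154
  after byte 4 (35): sum1=192, sum2=91
  after byte 5 (4D): sum1=14, sum2=105
Checksum = sum2·256 + sum1 = 105·256 + 14 = 26894 = 0x690E.

690E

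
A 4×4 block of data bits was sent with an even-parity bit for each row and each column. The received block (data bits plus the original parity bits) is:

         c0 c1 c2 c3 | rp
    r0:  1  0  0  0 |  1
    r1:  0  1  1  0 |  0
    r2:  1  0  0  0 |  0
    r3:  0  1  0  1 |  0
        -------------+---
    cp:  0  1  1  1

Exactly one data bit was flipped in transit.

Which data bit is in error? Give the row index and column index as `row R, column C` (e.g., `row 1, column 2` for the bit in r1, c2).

row 2, column 1

Recompute each row's even parity and compare to rp:
  r0: data parity 1, sent rp 1 → ok
  r1: data parity 0, sent rp 0 → ok
  r2: data parity 1, sent rp 0 → mismatch
  r3: data parity 0, sent rp 0 → ok
Recompute each column's even parity and compare to cp:
  c0: data parity 0, sent cp 0 → ok
  c1: data parity 0, sent cp 1 → mismatch
  c2: data parity 1, sent cp 1 → ok
  c3: data parity 1, sent cp 1 → ok
Exactly one row (r2) and one column (c1) fail → the flipped bit is at their intersection.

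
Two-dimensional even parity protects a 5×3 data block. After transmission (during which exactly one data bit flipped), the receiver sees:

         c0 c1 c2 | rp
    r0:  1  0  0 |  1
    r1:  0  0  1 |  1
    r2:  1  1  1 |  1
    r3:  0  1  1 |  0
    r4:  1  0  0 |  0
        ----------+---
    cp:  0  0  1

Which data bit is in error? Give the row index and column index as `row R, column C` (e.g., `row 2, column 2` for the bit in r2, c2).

Recompute each row's even parity and compare to rp:
  r0: data parity 1, sent rp 1 → ok
  r1: data parity 1, sent rp 1 → ok
  r2: data parity 1, sent rp 1 → ok
  r3: data parity 0, sent rp 0 → ok
  r4: data parity 1, sent rp 0 → mismatch
Recompute each column's even parity and compare to cp:
  c0: data parity 1, sent cp 0 → mismatch
  c1: data parity 0, sent cp 0 → ok
  c2: data parity 1, sent cp 1 → ok
Exactly one row (r4) and one column (c0) fail → the flipped bit is at their intersection.

row 4, column 0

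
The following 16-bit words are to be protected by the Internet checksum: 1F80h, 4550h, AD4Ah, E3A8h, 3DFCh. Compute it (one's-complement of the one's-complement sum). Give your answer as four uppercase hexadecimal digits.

CC3F

One's-complement addition (fold any carry out of bit 15 back into bit 0):
  0x1F80 + 0x4550 = 0x064D0
  0x64D0 + 0xAD4A = 0x1121A → wrap carry → 0x121B
  0x121B + 0xE3A8 = 0x0F5C3
  0xF5C3 + 0x3DFC = 0x133BF → wrap carry → 0x33C0
One's-complement sum = 0x33C0.
Checksum = ~0x33C0 & 0xFFFF = 0xCC3F.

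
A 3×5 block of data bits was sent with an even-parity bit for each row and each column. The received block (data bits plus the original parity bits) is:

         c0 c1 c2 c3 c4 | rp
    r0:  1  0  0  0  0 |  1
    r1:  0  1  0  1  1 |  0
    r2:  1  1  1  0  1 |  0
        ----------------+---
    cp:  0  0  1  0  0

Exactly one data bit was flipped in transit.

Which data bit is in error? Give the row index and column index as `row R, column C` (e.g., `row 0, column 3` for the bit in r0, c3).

Recompute each row's even parity and compare to rp:
  r0: data parity 1, sent rp 1 → ok
  r1: data parity 1, sent rp 0 → mismatch
  r2: data parity 0, sent rp 0 → ok
Recompute each column's even parity and compare to cp:
  c0: data parity 0, sent cp 0 → ok
  c1: data parity 0, sent cp 0 → ok
  c2: data parity 1, sent cp 1 → ok
  c3: data parity 1, sent cp 0 → mismatch
  c4: data parity 0, sent cp 0 → ok
Exactly one row (r1) and one column (c3) fail → the flipped bit is at their intersection.

row 1, column 3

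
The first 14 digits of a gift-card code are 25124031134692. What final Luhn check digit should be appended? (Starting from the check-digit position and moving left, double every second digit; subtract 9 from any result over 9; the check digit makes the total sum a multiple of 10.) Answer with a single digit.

Partial digits right→left: 2 9 6 4 3 1 1 3 0 4 2 1 5 2
Double every second digit counting from the check-digit position (so the 1st, 3rd, 5th, ... of the partial from the right).
  doubled (with −9 where >9): 4 3 6 2 0 4 1 → sum 20
  kept as-is: 9 4 1 3 4 1 2 → sum 24
Total = 20 + 24 = 44.
Check digit = (10 − (44 mod 10)) mod 10 = 6.

6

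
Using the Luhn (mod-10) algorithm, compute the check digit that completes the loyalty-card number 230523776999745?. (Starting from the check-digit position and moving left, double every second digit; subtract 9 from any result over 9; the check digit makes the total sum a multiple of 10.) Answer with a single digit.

Partial digits right→left: 5 4 7 9 9 9 6 7 7 3 2 5 0 3 2
Double every second digit counting from the check-digit position (so the 1st, 3rd, 5th, ... of the partial from the right).
  doubled (with −9 where >9): 1 5 9 3 5 4 0 4 → sum 31
  kept as-is: 4 9 9 7 3 5 3 → sum 40
Total = 31 + 40 = 71.
Check digit = (10 − (71 mod 10)) mod 10 = 9.

9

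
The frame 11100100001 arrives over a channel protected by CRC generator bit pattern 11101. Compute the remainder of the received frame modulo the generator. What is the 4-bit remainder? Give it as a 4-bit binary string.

1000

Modulo-2 division of 11100100001 by 11101:
  pos 0: 11100 XOR 11101 = 00001
  pos 4: 11000 XOR 11101 = 00101
  pos 6: 10101 XOR 11101 = 01000
Remainder = 1000 (nonzero — an error is detected).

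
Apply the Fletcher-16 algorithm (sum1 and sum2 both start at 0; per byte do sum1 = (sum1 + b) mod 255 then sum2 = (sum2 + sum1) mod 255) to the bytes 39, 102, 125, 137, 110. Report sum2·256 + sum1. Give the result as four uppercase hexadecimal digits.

5703

Running sums (mod 255):
  after byte 0 (39): sum1=39, sum2=39
  after byte 1 (102): sum1=141, sum2=180
  after byte 2 (125): sum1=11, sum2=191
  after byte 3 (137): sum1=148, sum2=84
  after byte 4 (110): sum1=3, sum2=87
Checksum = sum2·256 + sum1 = 87·256 + 3 = 22275 = 0x5703.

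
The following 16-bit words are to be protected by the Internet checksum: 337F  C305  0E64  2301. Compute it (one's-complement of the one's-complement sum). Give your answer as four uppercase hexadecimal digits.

One's-complement addition (fold any carry out of bit 15 back into bit 0):
  0x337F + 0xC305 = 0x0F684
  0xF684 + 0x0E64 = 0x104E8 → wrap carry → 0x04E9
  0x04E9 + 0x2301 = 0x027EA
One's-complement sum = 0x27EA.
Checksum = ~0x27EA & 0xFFFF = 0xD815.

D815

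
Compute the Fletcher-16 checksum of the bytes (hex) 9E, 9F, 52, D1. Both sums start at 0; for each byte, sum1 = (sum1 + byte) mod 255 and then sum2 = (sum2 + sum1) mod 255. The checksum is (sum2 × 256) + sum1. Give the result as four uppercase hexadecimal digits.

CF62

Running sums (mod 255):
  after byte 0 (9E): sum1=158, sum2=158
  after byte 1 (9F): sum1=62, sum2=220
  after byte 2 (52): sum1=144, sum2=109
  after byte 3 (D1): sum1=98, sum2=207
Checksum = sum2·256 + sum1 = 207·256 + 98 = 53090 = 0xCF62.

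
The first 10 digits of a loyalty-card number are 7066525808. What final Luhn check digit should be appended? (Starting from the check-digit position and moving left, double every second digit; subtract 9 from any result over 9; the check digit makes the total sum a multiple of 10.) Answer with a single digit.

Partial digits right→left: 8 0 8 5 2 5 6 6 0 7
Double every second digit counting from the check-digit position (so the 1st, 3rd, 5th, ... of the partial from the right).
  doubled (with −9 where >9): 7 7 4 3 0 → sum 21
  kept as-is: 0 5 5 6 7 → sum 23
Total = 21 + 23 = 44.
Check digit = (10 − (44 mod 10)) mod 10 = 6.

6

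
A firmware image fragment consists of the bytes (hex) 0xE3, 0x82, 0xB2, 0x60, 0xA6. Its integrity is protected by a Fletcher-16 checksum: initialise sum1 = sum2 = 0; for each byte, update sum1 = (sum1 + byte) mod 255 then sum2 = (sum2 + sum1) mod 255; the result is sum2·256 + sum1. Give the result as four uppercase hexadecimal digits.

Running sums (mod 255):
  after byte 0 (0xE3): sum1=227, sum2=227
  after byte 1 (0x82): sum1=102, sum2=74
  after byte 2 (0xB2): sum1=25, sum2=99
  after byte 3 (0x60): sum1=121, sum2=220
  after byte 4 (0xA6): sum1=32, sum2=252
Checksum = sum2·256 + sum1 = 252·256 + 32 = 64544 = 0xFC20.

FC20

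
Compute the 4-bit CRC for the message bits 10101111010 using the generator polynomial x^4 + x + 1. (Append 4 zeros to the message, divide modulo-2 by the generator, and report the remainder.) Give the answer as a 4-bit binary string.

0011

Append 4 zeros: 101011110100000. Divide by 10011 (XOR where the leading bit is 1):
  pos 0: 10101 XOR 10011 = 00110
  pos 2: 11011 XOR 10011 = 01000
  pos 3: 10001 XOR 10011 = 00010
  pos 6: 10010 XOR 10011 = 00001
  pos 10: 10000 XOR 10011 = 00011
Remainder (last 4 bits) = 0011. This is the CRC / FCS.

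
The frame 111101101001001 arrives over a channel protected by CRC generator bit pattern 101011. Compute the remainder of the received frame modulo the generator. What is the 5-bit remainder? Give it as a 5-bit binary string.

10000

Modulo-2 division of 111101101001001 by 101011:
  pos 0: 111101 XOR 101011 = 010110
  pos 1: 101101 XOR 101011 = 000110
  pos 4: 110010 XOR 101011 = 011001
  pos 5: 110010 XOR 101011 = 011001
  pos 6: 110011 XOR 101011 = 011000
  pos 7: 110000 XOR 101011 = 011011
  pos 8: 110110 XOR 101011 = 011101
  pos 9: 111011 XOR 101011 = 010000
Remainder = 10000 (nonzero — an error is detected).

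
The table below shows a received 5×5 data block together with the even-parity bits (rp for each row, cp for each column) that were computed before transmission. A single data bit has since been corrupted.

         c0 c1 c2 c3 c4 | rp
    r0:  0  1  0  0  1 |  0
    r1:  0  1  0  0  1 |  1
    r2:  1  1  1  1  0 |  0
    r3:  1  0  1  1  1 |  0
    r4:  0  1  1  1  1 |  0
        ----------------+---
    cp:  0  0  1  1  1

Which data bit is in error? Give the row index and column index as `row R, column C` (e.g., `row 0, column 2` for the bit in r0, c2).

Recompute each row's even parity and compare to rp:
  r0: data parity 0, sent rp 0 → ok
  r1: data parity 0, sent rp 1 → mismatch
  r2: data parity 0, sent rp 0 → ok
  r3: data parity 0, sent rp 0 → ok
  r4: data parity 0, sent rp 0 → ok
Recompute each column's even parity and compare to cp:
  c0: data parity 0, sent cp 0 → ok
  c1: data parity 0, sent cp 0 → ok
  c2: data parity 1, sent cp 1 → ok
  c3: data parity 1, sent cp 1 → ok
  c4: data parity 0, sent cp 1 → mismatch
Exactly one row (r1) and one column (c4) fail → the flipped bit is at their intersection.

row 1, column 4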